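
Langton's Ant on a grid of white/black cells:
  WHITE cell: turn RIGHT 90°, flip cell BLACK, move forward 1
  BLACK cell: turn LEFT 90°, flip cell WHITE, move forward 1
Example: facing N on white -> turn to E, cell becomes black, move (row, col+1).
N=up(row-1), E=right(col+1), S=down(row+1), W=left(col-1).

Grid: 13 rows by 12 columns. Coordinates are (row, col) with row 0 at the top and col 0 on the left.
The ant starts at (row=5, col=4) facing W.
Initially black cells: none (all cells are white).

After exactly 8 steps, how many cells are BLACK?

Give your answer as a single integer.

Answer: 6

Derivation:
Step 1: on WHITE (5,4): turn R to N, flip to black, move to (4,4). |black|=1
Step 2: on WHITE (4,4): turn R to E, flip to black, move to (4,5). |black|=2
Step 3: on WHITE (4,5): turn R to S, flip to black, move to (5,5). |black|=3
Step 4: on WHITE (5,5): turn R to W, flip to black, move to (5,4). |black|=4
Step 5: on BLACK (5,4): turn L to S, flip to white, move to (6,4). |black|=3
Step 6: on WHITE (6,4): turn R to W, flip to black, move to (6,3). |black|=4
Step 7: on WHITE (6,3): turn R to N, flip to black, move to (5,3). |black|=5
Step 8: on WHITE (5,3): turn R to E, flip to black, move to (5,4). |black|=6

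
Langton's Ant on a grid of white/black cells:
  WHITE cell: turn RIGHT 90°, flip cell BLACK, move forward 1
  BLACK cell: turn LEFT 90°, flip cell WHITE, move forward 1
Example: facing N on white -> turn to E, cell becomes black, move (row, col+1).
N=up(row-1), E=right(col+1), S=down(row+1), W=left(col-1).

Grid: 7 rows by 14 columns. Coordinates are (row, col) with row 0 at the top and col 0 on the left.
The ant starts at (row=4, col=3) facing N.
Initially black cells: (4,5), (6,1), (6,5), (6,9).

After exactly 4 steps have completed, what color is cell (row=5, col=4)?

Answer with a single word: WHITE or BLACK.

Answer: BLACK

Derivation:
Step 1: on WHITE (4,3): turn R to E, flip to black, move to (4,4). |black|=5
Step 2: on WHITE (4,4): turn R to S, flip to black, move to (5,4). |black|=6
Step 3: on WHITE (5,4): turn R to W, flip to black, move to (5,3). |black|=7
Step 4: on WHITE (5,3): turn R to N, flip to black, move to (4,3). |black|=8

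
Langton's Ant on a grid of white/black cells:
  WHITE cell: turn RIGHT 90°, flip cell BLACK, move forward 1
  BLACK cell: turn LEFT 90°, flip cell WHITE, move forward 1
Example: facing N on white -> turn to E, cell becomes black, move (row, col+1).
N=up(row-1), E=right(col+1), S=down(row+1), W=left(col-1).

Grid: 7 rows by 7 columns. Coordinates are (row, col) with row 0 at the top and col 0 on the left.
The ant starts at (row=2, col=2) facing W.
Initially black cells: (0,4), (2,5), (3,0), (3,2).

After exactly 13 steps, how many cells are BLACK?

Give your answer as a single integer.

Answer: 9

Derivation:
Step 1: on WHITE (2,2): turn R to N, flip to black, move to (1,2). |black|=5
Step 2: on WHITE (1,2): turn R to E, flip to black, move to (1,3). |black|=6
Step 3: on WHITE (1,3): turn R to S, flip to black, move to (2,3). |black|=7
Step 4: on WHITE (2,3): turn R to W, flip to black, move to (2,2). |black|=8
Step 5: on BLACK (2,2): turn L to S, flip to white, move to (3,2). |black|=7
Step 6: on BLACK (3,2): turn L to E, flip to white, move to (3,3). |black|=6
Step 7: on WHITE (3,3): turn R to S, flip to black, move to (4,3). |black|=7
Step 8: on WHITE (4,3): turn R to W, flip to black, move to (4,2). |black|=8
Step 9: on WHITE (4,2): turn R to N, flip to black, move to (3,2). |black|=9
Step 10: on WHITE (3,2): turn R to E, flip to black, move to (3,3). |black|=10
Step 11: on BLACK (3,3): turn L to N, flip to white, move to (2,3). |black|=9
Step 12: on BLACK (2,3): turn L to W, flip to white, move to (2,2). |black|=8
Step 13: on WHITE (2,2): turn R to N, flip to black, move to (1,2). |black|=9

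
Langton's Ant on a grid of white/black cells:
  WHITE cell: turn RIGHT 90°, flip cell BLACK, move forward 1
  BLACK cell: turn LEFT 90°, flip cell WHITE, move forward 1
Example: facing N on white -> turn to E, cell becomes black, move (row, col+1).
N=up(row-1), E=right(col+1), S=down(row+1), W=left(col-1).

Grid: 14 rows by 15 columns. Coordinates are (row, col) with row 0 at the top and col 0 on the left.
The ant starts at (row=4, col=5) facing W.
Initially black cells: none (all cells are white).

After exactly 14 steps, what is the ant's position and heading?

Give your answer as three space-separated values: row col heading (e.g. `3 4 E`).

Answer: 5 6 E

Derivation:
Step 1: on WHITE (4,5): turn R to N, flip to black, move to (3,5). |black|=1
Step 2: on WHITE (3,5): turn R to E, flip to black, move to (3,6). |black|=2
Step 3: on WHITE (3,6): turn R to S, flip to black, move to (4,6). |black|=3
Step 4: on WHITE (4,6): turn R to W, flip to black, move to (4,5). |black|=4
Step 5: on BLACK (4,5): turn L to S, flip to white, move to (5,5). |black|=3
Step 6: on WHITE (5,5): turn R to W, flip to black, move to (5,4). |black|=4
Step 7: on WHITE (5,4): turn R to N, flip to black, move to (4,4). |black|=5
Step 8: on WHITE (4,4): turn R to E, flip to black, move to (4,5). |black|=6
Step 9: on WHITE (4,5): turn R to S, flip to black, move to (5,5). |black|=7
Step 10: on BLACK (5,5): turn L to E, flip to white, move to (5,6). |black|=6
Step 11: on WHITE (5,6): turn R to S, flip to black, move to (6,6). |black|=7
Step 12: on WHITE (6,6): turn R to W, flip to black, move to (6,5). |black|=8
Step 13: on WHITE (6,5): turn R to N, flip to black, move to (5,5). |black|=9
Step 14: on WHITE (5,5): turn R to E, flip to black, move to (5,6). |black|=10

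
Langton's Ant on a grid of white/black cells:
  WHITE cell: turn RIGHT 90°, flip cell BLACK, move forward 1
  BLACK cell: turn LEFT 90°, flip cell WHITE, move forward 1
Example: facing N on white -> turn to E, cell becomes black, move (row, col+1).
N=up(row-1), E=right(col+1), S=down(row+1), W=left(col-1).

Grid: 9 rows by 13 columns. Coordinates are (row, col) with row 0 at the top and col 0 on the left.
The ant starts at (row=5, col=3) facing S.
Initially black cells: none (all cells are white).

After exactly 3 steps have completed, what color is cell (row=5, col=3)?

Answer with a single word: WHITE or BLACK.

Answer: BLACK

Derivation:
Step 1: on WHITE (5,3): turn R to W, flip to black, move to (5,2). |black|=1
Step 2: on WHITE (5,2): turn R to N, flip to black, move to (4,2). |black|=2
Step 3: on WHITE (4,2): turn R to E, flip to black, move to (4,3). |black|=3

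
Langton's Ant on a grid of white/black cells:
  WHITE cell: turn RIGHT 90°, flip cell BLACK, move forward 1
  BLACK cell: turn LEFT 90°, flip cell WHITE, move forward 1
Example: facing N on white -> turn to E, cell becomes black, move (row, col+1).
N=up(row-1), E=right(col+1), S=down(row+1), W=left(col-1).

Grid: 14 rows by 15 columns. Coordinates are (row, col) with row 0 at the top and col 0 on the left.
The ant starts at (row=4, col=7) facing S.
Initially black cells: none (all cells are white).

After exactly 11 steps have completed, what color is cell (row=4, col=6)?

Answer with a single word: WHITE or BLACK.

Step 1: on WHITE (4,7): turn R to W, flip to black, move to (4,6). |black|=1
Step 2: on WHITE (4,6): turn R to N, flip to black, move to (3,6). |black|=2
Step 3: on WHITE (3,6): turn R to E, flip to black, move to (3,7). |black|=3
Step 4: on WHITE (3,7): turn R to S, flip to black, move to (4,7). |black|=4
Step 5: on BLACK (4,7): turn L to E, flip to white, move to (4,8). |black|=3
Step 6: on WHITE (4,8): turn R to S, flip to black, move to (5,8). |black|=4
Step 7: on WHITE (5,8): turn R to W, flip to black, move to (5,7). |black|=5
Step 8: on WHITE (5,7): turn R to N, flip to black, move to (4,7). |black|=6
Step 9: on WHITE (4,7): turn R to E, flip to black, move to (4,8). |black|=7
Step 10: on BLACK (4,8): turn L to N, flip to white, move to (3,8). |black|=6
Step 11: on WHITE (3,8): turn R to E, flip to black, move to (3,9). |black|=7

Answer: BLACK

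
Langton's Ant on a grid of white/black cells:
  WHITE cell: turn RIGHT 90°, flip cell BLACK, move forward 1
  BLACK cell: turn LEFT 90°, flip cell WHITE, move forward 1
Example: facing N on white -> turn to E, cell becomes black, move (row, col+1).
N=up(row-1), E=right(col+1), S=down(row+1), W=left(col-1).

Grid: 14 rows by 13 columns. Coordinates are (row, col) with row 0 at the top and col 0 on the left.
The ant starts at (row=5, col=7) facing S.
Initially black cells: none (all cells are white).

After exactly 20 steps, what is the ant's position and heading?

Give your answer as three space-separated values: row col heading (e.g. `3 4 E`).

Step 1: on WHITE (5,7): turn R to W, flip to black, move to (5,6). |black|=1
Step 2: on WHITE (5,6): turn R to N, flip to black, move to (4,6). |black|=2
Step 3: on WHITE (4,6): turn R to E, flip to black, move to (4,7). |black|=3
Step 4: on WHITE (4,7): turn R to S, flip to black, move to (5,7). |black|=4
Step 5: on BLACK (5,7): turn L to E, flip to white, move to (5,8). |black|=3
Step 6: on WHITE (5,8): turn R to S, flip to black, move to (6,8). |black|=4
Step 7: on WHITE (6,8): turn R to W, flip to black, move to (6,7). |black|=5
Step 8: on WHITE (6,7): turn R to N, flip to black, move to (5,7). |black|=6
Step 9: on WHITE (5,7): turn R to E, flip to black, move to (5,8). |black|=7
Step 10: on BLACK (5,8): turn L to N, flip to white, move to (4,8). |black|=6
Step 11: on WHITE (4,8): turn R to E, flip to black, move to (4,9). |black|=7
Step 12: on WHITE (4,9): turn R to S, flip to black, move to (5,9). |black|=8
Step 13: on WHITE (5,9): turn R to W, flip to black, move to (5,8). |black|=9
Step 14: on WHITE (5,8): turn R to N, flip to black, move to (4,8). |black|=10
Step 15: on BLACK (4,8): turn L to W, flip to white, move to (4,7). |black|=9
Step 16: on BLACK (4,7): turn L to S, flip to white, move to (5,7). |black|=8
Step 17: on BLACK (5,7): turn L to E, flip to white, move to (5,8). |black|=7
Step 18: on BLACK (5,8): turn L to N, flip to white, move to (4,8). |black|=6
Step 19: on WHITE (4,8): turn R to E, flip to black, move to (4,9). |black|=7
Step 20: on BLACK (4,9): turn L to N, flip to white, move to (3,9). |black|=6

Answer: 3 9 N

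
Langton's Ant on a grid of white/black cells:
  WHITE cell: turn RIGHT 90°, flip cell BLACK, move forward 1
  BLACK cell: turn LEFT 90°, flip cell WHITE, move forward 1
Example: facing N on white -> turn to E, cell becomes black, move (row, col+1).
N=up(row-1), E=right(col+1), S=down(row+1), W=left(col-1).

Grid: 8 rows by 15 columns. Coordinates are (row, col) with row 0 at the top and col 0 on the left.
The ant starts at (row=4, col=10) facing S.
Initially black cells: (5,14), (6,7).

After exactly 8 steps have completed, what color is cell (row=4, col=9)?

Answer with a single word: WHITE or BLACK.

Answer: BLACK

Derivation:
Step 1: on WHITE (4,10): turn R to W, flip to black, move to (4,9). |black|=3
Step 2: on WHITE (4,9): turn R to N, flip to black, move to (3,9). |black|=4
Step 3: on WHITE (3,9): turn R to E, flip to black, move to (3,10). |black|=5
Step 4: on WHITE (3,10): turn R to S, flip to black, move to (4,10). |black|=6
Step 5: on BLACK (4,10): turn L to E, flip to white, move to (4,11). |black|=5
Step 6: on WHITE (4,11): turn R to S, flip to black, move to (5,11). |black|=6
Step 7: on WHITE (5,11): turn R to W, flip to black, move to (5,10). |black|=7
Step 8: on WHITE (5,10): turn R to N, flip to black, move to (4,10). |black|=8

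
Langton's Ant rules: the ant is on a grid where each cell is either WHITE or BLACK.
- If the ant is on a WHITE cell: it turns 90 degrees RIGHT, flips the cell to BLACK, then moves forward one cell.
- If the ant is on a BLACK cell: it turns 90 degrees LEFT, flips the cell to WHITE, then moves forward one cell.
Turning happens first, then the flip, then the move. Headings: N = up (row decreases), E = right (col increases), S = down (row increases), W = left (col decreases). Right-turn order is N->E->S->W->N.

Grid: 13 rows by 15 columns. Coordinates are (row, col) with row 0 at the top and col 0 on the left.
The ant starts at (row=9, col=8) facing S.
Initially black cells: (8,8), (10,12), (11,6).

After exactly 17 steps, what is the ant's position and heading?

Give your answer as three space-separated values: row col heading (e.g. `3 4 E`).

Answer: 7 7 W

Derivation:
Step 1: on WHITE (9,8): turn R to W, flip to black, move to (9,7). |black|=4
Step 2: on WHITE (9,7): turn R to N, flip to black, move to (8,7). |black|=5
Step 3: on WHITE (8,7): turn R to E, flip to black, move to (8,8). |black|=6
Step 4: on BLACK (8,8): turn L to N, flip to white, move to (7,8). |black|=5
Step 5: on WHITE (7,8): turn R to E, flip to black, move to (7,9). |black|=6
Step 6: on WHITE (7,9): turn R to S, flip to black, move to (8,9). |black|=7
Step 7: on WHITE (8,9): turn R to W, flip to black, move to (8,8). |black|=8
Step 8: on WHITE (8,8): turn R to N, flip to black, move to (7,8). |black|=9
Step 9: on BLACK (7,8): turn L to W, flip to white, move to (7,7). |black|=8
Step 10: on WHITE (7,7): turn R to N, flip to black, move to (6,7). |black|=9
Step 11: on WHITE (6,7): turn R to E, flip to black, move to (6,8). |black|=10
Step 12: on WHITE (6,8): turn R to S, flip to black, move to (7,8). |black|=11
Step 13: on WHITE (7,8): turn R to W, flip to black, move to (7,7). |black|=12
Step 14: on BLACK (7,7): turn L to S, flip to white, move to (8,7). |black|=11
Step 15: on BLACK (8,7): turn L to E, flip to white, move to (8,8). |black|=10
Step 16: on BLACK (8,8): turn L to N, flip to white, move to (7,8). |black|=9
Step 17: on BLACK (7,8): turn L to W, flip to white, move to (7,7). |black|=8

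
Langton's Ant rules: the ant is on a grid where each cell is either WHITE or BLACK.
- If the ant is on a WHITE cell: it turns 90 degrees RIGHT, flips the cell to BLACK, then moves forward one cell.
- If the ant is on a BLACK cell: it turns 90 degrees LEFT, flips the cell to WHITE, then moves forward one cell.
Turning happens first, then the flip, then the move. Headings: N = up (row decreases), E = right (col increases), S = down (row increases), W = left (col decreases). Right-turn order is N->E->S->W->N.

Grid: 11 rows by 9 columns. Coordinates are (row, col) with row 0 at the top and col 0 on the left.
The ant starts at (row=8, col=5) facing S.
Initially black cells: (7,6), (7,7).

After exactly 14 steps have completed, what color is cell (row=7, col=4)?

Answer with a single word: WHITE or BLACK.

Step 1: on WHITE (8,5): turn R to W, flip to black, move to (8,4). |black|=3
Step 2: on WHITE (8,4): turn R to N, flip to black, move to (7,4). |black|=4
Step 3: on WHITE (7,4): turn R to E, flip to black, move to (7,5). |black|=5
Step 4: on WHITE (7,5): turn R to S, flip to black, move to (8,5). |black|=6
Step 5: on BLACK (8,5): turn L to E, flip to white, move to (8,6). |black|=5
Step 6: on WHITE (8,6): turn R to S, flip to black, move to (9,6). |black|=6
Step 7: on WHITE (9,6): turn R to W, flip to black, move to (9,5). |black|=7
Step 8: on WHITE (9,5): turn R to N, flip to black, move to (8,5). |black|=8
Step 9: on WHITE (8,5): turn R to E, flip to black, move to (8,6). |black|=9
Step 10: on BLACK (8,6): turn L to N, flip to white, move to (7,6). |black|=8
Step 11: on BLACK (7,6): turn L to W, flip to white, move to (7,5). |black|=7
Step 12: on BLACK (7,5): turn L to S, flip to white, move to (8,5). |black|=6
Step 13: on BLACK (8,5): turn L to E, flip to white, move to (8,6). |black|=5
Step 14: on WHITE (8,6): turn R to S, flip to black, move to (9,6). |black|=6

Answer: BLACK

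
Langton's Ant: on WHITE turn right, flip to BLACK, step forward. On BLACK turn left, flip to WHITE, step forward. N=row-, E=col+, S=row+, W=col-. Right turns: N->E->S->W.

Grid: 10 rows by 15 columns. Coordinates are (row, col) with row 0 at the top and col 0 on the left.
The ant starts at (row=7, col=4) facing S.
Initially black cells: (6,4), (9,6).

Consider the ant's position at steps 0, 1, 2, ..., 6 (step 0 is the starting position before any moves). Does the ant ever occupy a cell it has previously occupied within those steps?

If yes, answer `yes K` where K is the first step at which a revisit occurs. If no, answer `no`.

Step 1: on WHITE (7,4): turn R to W, flip to black, move to (7,3). |black|=3 — new cell
Step 2: on WHITE (7,3): turn R to N, flip to black, move to (6,3). |black|=4 — new cell
Step 3: on WHITE (6,3): turn R to E, flip to black, move to (6,4). |black|=5 — new cell
Step 4: on BLACK (6,4): turn L to N, flip to white, move to (5,4). |black|=4 — new cell
Step 5: on WHITE (5,4): turn R to E, flip to black, move to (5,5). |black|=5 — new cell
Step 6: on WHITE (5,5): turn R to S, flip to black, move to (6,5). |black|=6 — new cell
No revisit within 6 steps.

Answer: no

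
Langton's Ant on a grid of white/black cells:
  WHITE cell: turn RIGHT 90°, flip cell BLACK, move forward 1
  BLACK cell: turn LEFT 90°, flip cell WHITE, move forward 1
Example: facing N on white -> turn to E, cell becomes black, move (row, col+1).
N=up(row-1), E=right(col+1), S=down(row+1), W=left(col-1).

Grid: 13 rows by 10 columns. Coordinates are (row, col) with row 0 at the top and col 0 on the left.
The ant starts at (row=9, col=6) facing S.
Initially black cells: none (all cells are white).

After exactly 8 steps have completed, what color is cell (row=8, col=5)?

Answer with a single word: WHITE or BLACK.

Step 1: on WHITE (9,6): turn R to W, flip to black, move to (9,5). |black|=1
Step 2: on WHITE (9,5): turn R to N, flip to black, move to (8,5). |black|=2
Step 3: on WHITE (8,5): turn R to E, flip to black, move to (8,6). |black|=3
Step 4: on WHITE (8,6): turn R to S, flip to black, move to (9,6). |black|=4
Step 5: on BLACK (9,6): turn L to E, flip to white, move to (9,7). |black|=3
Step 6: on WHITE (9,7): turn R to S, flip to black, move to (10,7). |black|=4
Step 7: on WHITE (10,7): turn R to W, flip to black, move to (10,6). |black|=5
Step 8: on WHITE (10,6): turn R to N, flip to black, move to (9,6). |black|=6

Answer: BLACK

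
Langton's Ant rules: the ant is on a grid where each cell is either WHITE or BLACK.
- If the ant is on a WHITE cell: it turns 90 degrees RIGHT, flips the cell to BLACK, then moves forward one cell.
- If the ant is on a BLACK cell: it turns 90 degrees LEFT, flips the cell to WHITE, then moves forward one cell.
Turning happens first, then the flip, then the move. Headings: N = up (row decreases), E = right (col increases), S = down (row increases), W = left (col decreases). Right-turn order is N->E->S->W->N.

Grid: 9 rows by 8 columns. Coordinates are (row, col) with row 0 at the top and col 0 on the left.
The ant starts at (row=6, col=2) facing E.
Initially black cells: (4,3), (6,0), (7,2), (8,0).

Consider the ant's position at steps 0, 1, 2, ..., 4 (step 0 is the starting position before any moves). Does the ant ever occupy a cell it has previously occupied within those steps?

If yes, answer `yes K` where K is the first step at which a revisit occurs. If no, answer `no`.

Answer: no

Derivation:
Step 1: on WHITE (6,2): turn R to S, flip to black, move to (7,2). |black|=5 — new cell
Step 2: on BLACK (7,2): turn L to E, flip to white, move to (7,3). |black|=4 — new cell
Step 3: on WHITE (7,3): turn R to S, flip to black, move to (8,3). |black|=5 — new cell
Step 4: on WHITE (8,3): turn R to W, flip to black, move to (8,2). |black|=6 — new cell
No revisit within 4 steps.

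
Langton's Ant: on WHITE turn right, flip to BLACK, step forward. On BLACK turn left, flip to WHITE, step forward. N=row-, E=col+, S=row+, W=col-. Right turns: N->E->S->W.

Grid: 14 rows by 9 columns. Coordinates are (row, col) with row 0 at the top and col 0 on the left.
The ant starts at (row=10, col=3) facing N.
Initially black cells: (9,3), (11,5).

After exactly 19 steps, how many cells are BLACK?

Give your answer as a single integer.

Step 1: on WHITE (10,3): turn R to E, flip to black, move to (10,4). |black|=3
Step 2: on WHITE (10,4): turn R to S, flip to black, move to (11,4). |black|=4
Step 3: on WHITE (11,4): turn R to W, flip to black, move to (11,3). |black|=5
Step 4: on WHITE (11,3): turn R to N, flip to black, move to (10,3). |black|=6
Step 5: on BLACK (10,3): turn L to W, flip to white, move to (10,2). |black|=5
Step 6: on WHITE (10,2): turn R to N, flip to black, move to (9,2). |black|=6
Step 7: on WHITE (9,2): turn R to E, flip to black, move to (9,3). |black|=7
Step 8: on BLACK (9,3): turn L to N, flip to white, move to (8,3). |black|=6
Step 9: on WHITE (8,3): turn R to E, flip to black, move to (8,4). |black|=7
Step 10: on WHITE (8,4): turn R to S, flip to black, move to (9,4). |black|=8
Step 11: on WHITE (9,4): turn R to W, flip to black, move to (9,3). |black|=9
Step 12: on WHITE (9,3): turn R to N, flip to black, move to (8,3). |black|=10
Step 13: on BLACK (8,3): turn L to W, flip to white, move to (8,2). |black|=9
Step 14: on WHITE (8,2): turn R to N, flip to black, move to (7,2). |black|=10
Step 15: on WHITE (7,2): turn R to E, flip to black, move to (7,3). |black|=11
Step 16: on WHITE (7,3): turn R to S, flip to black, move to (8,3). |black|=12
Step 17: on WHITE (8,3): turn R to W, flip to black, move to (8,2). |black|=13
Step 18: on BLACK (8,2): turn L to S, flip to white, move to (9,2). |black|=12
Step 19: on BLACK (9,2): turn L to E, flip to white, move to (9,3). |black|=11

Answer: 11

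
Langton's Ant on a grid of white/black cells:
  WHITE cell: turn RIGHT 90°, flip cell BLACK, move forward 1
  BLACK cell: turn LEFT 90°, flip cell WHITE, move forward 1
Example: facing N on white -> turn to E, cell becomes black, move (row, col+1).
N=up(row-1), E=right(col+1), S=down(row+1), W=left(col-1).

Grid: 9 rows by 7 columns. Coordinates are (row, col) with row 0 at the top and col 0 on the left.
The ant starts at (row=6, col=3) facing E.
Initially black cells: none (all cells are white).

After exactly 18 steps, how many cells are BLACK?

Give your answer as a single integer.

Answer: 6

Derivation:
Step 1: on WHITE (6,3): turn R to S, flip to black, move to (7,3). |black|=1
Step 2: on WHITE (7,3): turn R to W, flip to black, move to (7,2). |black|=2
Step 3: on WHITE (7,2): turn R to N, flip to black, move to (6,2). |black|=3
Step 4: on WHITE (6,2): turn R to E, flip to black, move to (6,3). |black|=4
Step 5: on BLACK (6,3): turn L to N, flip to white, move to (5,3). |black|=3
Step 6: on WHITE (5,3): turn R to E, flip to black, move to (5,4). |black|=4
Step 7: on WHITE (5,4): turn R to S, flip to black, move to (6,4). |black|=5
Step 8: on WHITE (6,4): turn R to W, flip to black, move to (6,3). |black|=6
Step 9: on WHITE (6,3): turn R to N, flip to black, move to (5,3). |black|=7
Step 10: on BLACK (5,3): turn L to W, flip to white, move to (5,2). |black|=6
Step 11: on WHITE (5,2): turn R to N, flip to black, move to (4,2). |black|=7
Step 12: on WHITE (4,2): turn R to E, flip to black, move to (4,3). |black|=8
Step 13: on WHITE (4,3): turn R to S, flip to black, move to (5,3). |black|=9
Step 14: on WHITE (5,3): turn R to W, flip to black, move to (5,2). |black|=10
Step 15: on BLACK (5,2): turn L to S, flip to white, move to (6,2). |black|=9
Step 16: on BLACK (6,2): turn L to E, flip to white, move to (6,3). |black|=8
Step 17: on BLACK (6,3): turn L to N, flip to white, move to (5,3). |black|=7
Step 18: on BLACK (5,3): turn L to W, flip to white, move to (5,2). |black|=6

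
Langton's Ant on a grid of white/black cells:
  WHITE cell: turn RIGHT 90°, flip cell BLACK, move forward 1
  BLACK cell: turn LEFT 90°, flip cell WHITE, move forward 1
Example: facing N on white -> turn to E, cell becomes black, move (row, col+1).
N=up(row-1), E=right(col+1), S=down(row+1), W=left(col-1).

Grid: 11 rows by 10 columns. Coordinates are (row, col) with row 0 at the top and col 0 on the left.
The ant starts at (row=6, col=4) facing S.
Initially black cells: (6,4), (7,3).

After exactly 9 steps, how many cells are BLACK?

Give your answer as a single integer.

Step 1: on BLACK (6,4): turn L to E, flip to white, move to (6,5). |black|=1
Step 2: on WHITE (6,5): turn R to S, flip to black, move to (7,5). |black|=2
Step 3: on WHITE (7,5): turn R to W, flip to black, move to (7,4). |black|=3
Step 4: on WHITE (7,4): turn R to N, flip to black, move to (6,4). |black|=4
Step 5: on WHITE (6,4): turn R to E, flip to black, move to (6,5). |black|=5
Step 6: on BLACK (6,5): turn L to N, flip to white, move to (5,5). |black|=4
Step 7: on WHITE (5,5): turn R to E, flip to black, move to (5,6). |black|=5
Step 8: on WHITE (5,6): turn R to S, flip to black, move to (6,6). |black|=6
Step 9: on WHITE (6,6): turn R to W, flip to black, move to (6,5). |black|=7

Answer: 7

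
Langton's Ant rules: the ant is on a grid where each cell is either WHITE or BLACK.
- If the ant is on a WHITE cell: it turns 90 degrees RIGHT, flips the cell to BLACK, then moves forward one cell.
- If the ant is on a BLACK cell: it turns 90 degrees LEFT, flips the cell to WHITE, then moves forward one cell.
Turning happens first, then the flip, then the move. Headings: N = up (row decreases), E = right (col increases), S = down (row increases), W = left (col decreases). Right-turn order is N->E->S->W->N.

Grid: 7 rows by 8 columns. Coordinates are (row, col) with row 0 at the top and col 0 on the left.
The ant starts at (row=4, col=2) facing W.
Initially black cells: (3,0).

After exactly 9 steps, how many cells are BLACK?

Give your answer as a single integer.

Step 1: on WHITE (4,2): turn R to N, flip to black, move to (3,2). |black|=2
Step 2: on WHITE (3,2): turn R to E, flip to black, move to (3,3). |black|=3
Step 3: on WHITE (3,3): turn R to S, flip to black, move to (4,3). |black|=4
Step 4: on WHITE (4,3): turn R to W, flip to black, move to (4,2). |black|=5
Step 5: on BLACK (4,2): turn L to S, flip to white, move to (5,2). |black|=4
Step 6: on WHITE (5,2): turn R to W, flip to black, move to (5,1). |black|=5
Step 7: on WHITE (5,1): turn R to N, flip to black, move to (4,1). |black|=6
Step 8: on WHITE (4,1): turn R to E, flip to black, move to (4,2). |black|=7
Step 9: on WHITE (4,2): turn R to S, flip to black, move to (5,2). |black|=8

Answer: 8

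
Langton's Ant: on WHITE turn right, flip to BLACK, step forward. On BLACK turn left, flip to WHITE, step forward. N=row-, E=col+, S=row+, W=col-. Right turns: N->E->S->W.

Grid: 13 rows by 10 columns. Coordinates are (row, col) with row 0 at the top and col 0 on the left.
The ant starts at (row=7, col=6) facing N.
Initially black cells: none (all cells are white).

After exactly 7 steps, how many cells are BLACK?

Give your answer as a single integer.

Step 1: on WHITE (7,6): turn R to E, flip to black, move to (7,7). |black|=1
Step 2: on WHITE (7,7): turn R to S, flip to black, move to (8,7). |black|=2
Step 3: on WHITE (8,7): turn R to W, flip to black, move to (8,6). |black|=3
Step 4: on WHITE (8,6): turn R to N, flip to black, move to (7,6). |black|=4
Step 5: on BLACK (7,6): turn L to W, flip to white, move to (7,5). |black|=3
Step 6: on WHITE (7,5): turn R to N, flip to black, move to (6,5). |black|=4
Step 7: on WHITE (6,5): turn R to E, flip to black, move to (6,6). |black|=5

Answer: 5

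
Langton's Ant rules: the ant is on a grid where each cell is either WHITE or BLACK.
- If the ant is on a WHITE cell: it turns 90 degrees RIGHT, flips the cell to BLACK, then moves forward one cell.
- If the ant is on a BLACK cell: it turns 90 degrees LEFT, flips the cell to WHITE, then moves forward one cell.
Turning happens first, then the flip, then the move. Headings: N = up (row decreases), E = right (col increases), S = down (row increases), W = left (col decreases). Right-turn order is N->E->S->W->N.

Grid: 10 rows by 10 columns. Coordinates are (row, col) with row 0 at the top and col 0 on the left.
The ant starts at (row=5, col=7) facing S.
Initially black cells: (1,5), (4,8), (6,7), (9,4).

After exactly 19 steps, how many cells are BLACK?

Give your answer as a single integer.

Answer: 13

Derivation:
Step 1: on WHITE (5,7): turn R to W, flip to black, move to (5,6). |black|=5
Step 2: on WHITE (5,6): turn R to N, flip to black, move to (4,6). |black|=6
Step 3: on WHITE (4,6): turn R to E, flip to black, move to (4,7). |black|=7
Step 4: on WHITE (4,7): turn R to S, flip to black, move to (5,7). |black|=8
Step 5: on BLACK (5,7): turn L to E, flip to white, move to (5,8). |black|=7
Step 6: on WHITE (5,8): turn R to S, flip to black, move to (6,8). |black|=8
Step 7: on WHITE (6,8): turn R to W, flip to black, move to (6,7). |black|=9
Step 8: on BLACK (6,7): turn L to S, flip to white, move to (7,7). |black|=8
Step 9: on WHITE (7,7): turn R to W, flip to black, move to (7,6). |black|=9
Step 10: on WHITE (7,6): turn R to N, flip to black, move to (6,6). |black|=10
Step 11: on WHITE (6,6): turn R to E, flip to black, move to (6,7). |black|=11
Step 12: on WHITE (6,7): turn R to S, flip to black, move to (7,7). |black|=12
Step 13: on BLACK (7,7): turn L to E, flip to white, move to (7,8). |black|=11
Step 14: on WHITE (7,8): turn R to S, flip to black, move to (8,8). |black|=12
Step 15: on WHITE (8,8): turn R to W, flip to black, move to (8,7). |black|=13
Step 16: on WHITE (8,7): turn R to N, flip to black, move to (7,7). |black|=14
Step 17: on WHITE (7,7): turn R to E, flip to black, move to (7,8). |black|=15
Step 18: on BLACK (7,8): turn L to N, flip to white, move to (6,8). |black|=14
Step 19: on BLACK (6,8): turn L to W, flip to white, move to (6,7). |black|=13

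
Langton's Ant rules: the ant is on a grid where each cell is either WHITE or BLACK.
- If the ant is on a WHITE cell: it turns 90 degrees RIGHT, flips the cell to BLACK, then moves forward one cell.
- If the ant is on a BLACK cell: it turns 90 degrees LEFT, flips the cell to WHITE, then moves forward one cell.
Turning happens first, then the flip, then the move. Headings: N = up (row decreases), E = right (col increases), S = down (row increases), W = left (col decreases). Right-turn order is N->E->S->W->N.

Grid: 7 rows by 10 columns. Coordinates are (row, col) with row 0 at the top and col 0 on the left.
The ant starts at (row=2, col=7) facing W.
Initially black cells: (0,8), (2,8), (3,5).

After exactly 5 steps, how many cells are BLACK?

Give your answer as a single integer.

Answer: 6

Derivation:
Step 1: on WHITE (2,7): turn R to N, flip to black, move to (1,7). |black|=4
Step 2: on WHITE (1,7): turn R to E, flip to black, move to (1,8). |black|=5
Step 3: on WHITE (1,8): turn R to S, flip to black, move to (2,8). |black|=6
Step 4: on BLACK (2,8): turn L to E, flip to white, move to (2,9). |black|=5
Step 5: on WHITE (2,9): turn R to S, flip to black, move to (3,9). |black|=6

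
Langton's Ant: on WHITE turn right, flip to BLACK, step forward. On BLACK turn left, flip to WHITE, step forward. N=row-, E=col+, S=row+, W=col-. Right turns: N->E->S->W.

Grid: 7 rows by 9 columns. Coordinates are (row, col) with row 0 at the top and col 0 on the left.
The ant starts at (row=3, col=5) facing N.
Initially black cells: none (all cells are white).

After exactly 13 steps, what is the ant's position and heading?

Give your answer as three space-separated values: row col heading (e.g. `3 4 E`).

Step 1: on WHITE (3,5): turn R to E, flip to black, move to (3,6). |black|=1
Step 2: on WHITE (3,6): turn R to S, flip to black, move to (4,6). |black|=2
Step 3: on WHITE (4,6): turn R to W, flip to black, move to (4,5). |black|=3
Step 4: on WHITE (4,5): turn R to N, flip to black, move to (3,5). |black|=4
Step 5: on BLACK (3,5): turn L to W, flip to white, move to (3,4). |black|=3
Step 6: on WHITE (3,4): turn R to N, flip to black, move to (2,4). |black|=4
Step 7: on WHITE (2,4): turn R to E, flip to black, move to (2,5). |black|=5
Step 8: on WHITE (2,5): turn R to S, flip to black, move to (3,5). |black|=6
Step 9: on WHITE (3,5): turn R to W, flip to black, move to (3,4). |black|=7
Step 10: on BLACK (3,4): turn L to S, flip to white, move to (4,4). |black|=6
Step 11: on WHITE (4,4): turn R to W, flip to black, move to (4,3). |black|=7
Step 12: on WHITE (4,3): turn R to N, flip to black, move to (3,3). |black|=8
Step 13: on WHITE (3,3): turn R to E, flip to black, move to (3,4). |black|=9

Answer: 3 4 E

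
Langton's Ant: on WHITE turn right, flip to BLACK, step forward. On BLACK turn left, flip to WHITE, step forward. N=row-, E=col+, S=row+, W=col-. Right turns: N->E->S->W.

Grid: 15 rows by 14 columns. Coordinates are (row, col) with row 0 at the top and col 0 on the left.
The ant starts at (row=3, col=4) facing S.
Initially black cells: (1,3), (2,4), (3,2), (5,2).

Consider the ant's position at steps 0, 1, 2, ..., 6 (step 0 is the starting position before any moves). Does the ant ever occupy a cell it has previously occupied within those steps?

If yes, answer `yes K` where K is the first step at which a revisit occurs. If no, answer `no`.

Answer: no

Derivation:
Step 1: on WHITE (3,4): turn R to W, flip to black, move to (3,3). |black|=5 — new cell
Step 2: on WHITE (3,3): turn R to N, flip to black, move to (2,3). |black|=6 — new cell
Step 3: on WHITE (2,3): turn R to E, flip to black, move to (2,4). |black|=7 — new cell
Step 4: on BLACK (2,4): turn L to N, flip to white, move to (1,4). |black|=6 — new cell
Step 5: on WHITE (1,4): turn R to E, flip to black, move to (1,5). |black|=7 — new cell
Step 6: on WHITE (1,5): turn R to S, flip to black, move to (2,5). |black|=8 — new cell
No revisit within 6 steps.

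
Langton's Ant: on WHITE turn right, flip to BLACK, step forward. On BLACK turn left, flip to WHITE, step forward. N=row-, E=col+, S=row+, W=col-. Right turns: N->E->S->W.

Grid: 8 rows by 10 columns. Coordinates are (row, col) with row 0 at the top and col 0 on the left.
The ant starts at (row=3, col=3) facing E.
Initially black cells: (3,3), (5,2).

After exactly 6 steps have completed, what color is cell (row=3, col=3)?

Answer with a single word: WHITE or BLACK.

Step 1: on BLACK (3,3): turn L to N, flip to white, move to (2,3). |black|=1
Step 2: on WHITE (2,3): turn R to E, flip to black, move to (2,4). |black|=2
Step 3: on WHITE (2,4): turn R to S, flip to black, move to (3,4). |black|=3
Step 4: on WHITE (3,4): turn R to W, flip to black, move to (3,3). |black|=4
Step 5: on WHITE (3,3): turn R to N, flip to black, move to (2,3). |black|=5
Step 6: on BLACK (2,3): turn L to W, flip to white, move to (2,2). |black|=4

Answer: BLACK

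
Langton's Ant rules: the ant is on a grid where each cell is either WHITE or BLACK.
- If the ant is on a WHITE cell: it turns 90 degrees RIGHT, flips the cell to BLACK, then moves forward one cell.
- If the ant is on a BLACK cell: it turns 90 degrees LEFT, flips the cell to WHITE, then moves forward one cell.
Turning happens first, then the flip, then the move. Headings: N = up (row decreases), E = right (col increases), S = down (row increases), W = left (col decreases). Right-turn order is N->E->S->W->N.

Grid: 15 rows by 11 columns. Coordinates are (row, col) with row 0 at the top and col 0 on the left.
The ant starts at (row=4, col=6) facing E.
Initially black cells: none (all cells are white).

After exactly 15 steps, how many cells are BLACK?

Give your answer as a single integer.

Step 1: on WHITE (4,6): turn R to S, flip to black, move to (5,6). |black|=1
Step 2: on WHITE (5,6): turn R to W, flip to black, move to (5,5). |black|=2
Step 3: on WHITE (5,5): turn R to N, flip to black, move to (4,5). |black|=3
Step 4: on WHITE (4,5): turn R to E, flip to black, move to (4,6). |black|=4
Step 5: on BLACK (4,6): turn L to N, flip to white, move to (3,6). |black|=3
Step 6: on WHITE (3,6): turn R to E, flip to black, move to (3,7). |black|=4
Step 7: on WHITE (3,7): turn R to S, flip to black, move to (4,7). |black|=5
Step 8: on WHITE (4,7): turn R to W, flip to black, move to (4,6). |black|=6
Step 9: on WHITE (4,6): turn R to N, flip to black, move to (3,6). |black|=7
Step 10: on BLACK (3,6): turn L to W, flip to white, move to (3,5). |black|=6
Step 11: on WHITE (3,5): turn R to N, flip to black, move to (2,5). |black|=7
Step 12: on WHITE (2,5): turn R to E, flip to black, move to (2,6). |black|=8
Step 13: on WHITE (2,6): turn R to S, flip to black, move to (3,6). |black|=9
Step 14: on WHITE (3,6): turn R to W, flip to black, move to (3,5). |black|=10
Step 15: on BLACK (3,5): turn L to S, flip to white, move to (4,5). |black|=9

Answer: 9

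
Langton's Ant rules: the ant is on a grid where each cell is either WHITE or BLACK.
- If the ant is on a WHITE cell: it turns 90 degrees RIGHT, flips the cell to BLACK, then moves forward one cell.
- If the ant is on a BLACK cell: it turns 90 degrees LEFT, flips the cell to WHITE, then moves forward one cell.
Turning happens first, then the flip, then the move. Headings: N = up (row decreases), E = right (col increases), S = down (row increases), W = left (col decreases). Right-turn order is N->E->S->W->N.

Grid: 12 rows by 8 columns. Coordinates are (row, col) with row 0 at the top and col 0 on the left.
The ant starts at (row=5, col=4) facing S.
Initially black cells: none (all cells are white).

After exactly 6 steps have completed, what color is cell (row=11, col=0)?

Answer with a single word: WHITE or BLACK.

Answer: WHITE

Derivation:
Step 1: on WHITE (5,4): turn R to W, flip to black, move to (5,3). |black|=1
Step 2: on WHITE (5,3): turn R to N, flip to black, move to (4,3). |black|=2
Step 3: on WHITE (4,3): turn R to E, flip to black, move to (4,4). |black|=3
Step 4: on WHITE (4,4): turn R to S, flip to black, move to (5,4). |black|=4
Step 5: on BLACK (5,4): turn L to E, flip to white, move to (5,5). |black|=3
Step 6: on WHITE (5,5): turn R to S, flip to black, move to (6,5). |black|=4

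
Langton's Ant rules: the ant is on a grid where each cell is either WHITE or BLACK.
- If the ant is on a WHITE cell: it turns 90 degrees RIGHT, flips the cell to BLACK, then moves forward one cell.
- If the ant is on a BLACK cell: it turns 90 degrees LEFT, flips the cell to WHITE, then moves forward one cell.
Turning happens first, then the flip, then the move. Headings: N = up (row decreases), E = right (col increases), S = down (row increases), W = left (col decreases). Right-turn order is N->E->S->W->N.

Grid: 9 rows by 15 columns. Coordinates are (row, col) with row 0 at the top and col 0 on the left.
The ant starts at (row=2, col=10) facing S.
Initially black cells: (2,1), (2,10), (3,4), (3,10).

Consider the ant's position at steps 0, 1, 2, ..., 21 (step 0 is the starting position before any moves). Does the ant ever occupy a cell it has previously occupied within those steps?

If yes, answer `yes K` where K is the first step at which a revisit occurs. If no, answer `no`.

Answer: yes 7

Derivation:
Step 1: on BLACK (2,10): turn L to E, flip to white, move to (2,11). |black|=3 — new cell
Step 2: on WHITE (2,11): turn R to S, flip to black, move to (3,11). |black|=4 — new cell
Step 3: on WHITE (3,11): turn R to W, flip to black, move to (3,10). |black|=5 — new cell
Step 4: on BLACK (3,10): turn L to S, flip to white, move to (4,10). |black|=4 — new cell
Step 5: on WHITE (4,10): turn R to W, flip to black, move to (4,9). |black|=5 — new cell
Step 6: on WHITE (4,9): turn R to N, flip to black, move to (3,9). |black|=6 — new cell
Step 7: on WHITE (3,9): turn R to E, flip to black, move to (3,10). |black|=7 — REVISIT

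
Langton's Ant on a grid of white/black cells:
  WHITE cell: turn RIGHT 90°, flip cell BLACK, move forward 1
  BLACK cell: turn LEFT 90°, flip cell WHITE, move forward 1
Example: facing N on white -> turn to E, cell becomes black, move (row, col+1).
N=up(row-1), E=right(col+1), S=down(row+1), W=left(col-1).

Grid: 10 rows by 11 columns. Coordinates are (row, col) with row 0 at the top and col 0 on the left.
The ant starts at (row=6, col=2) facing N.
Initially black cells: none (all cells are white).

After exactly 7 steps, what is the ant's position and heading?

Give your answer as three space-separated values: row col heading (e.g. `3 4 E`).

Step 1: on WHITE (6,2): turn R to E, flip to black, move to (6,3). |black|=1
Step 2: on WHITE (6,3): turn R to S, flip to black, move to (7,3). |black|=2
Step 3: on WHITE (7,3): turn R to W, flip to black, move to (7,2). |black|=3
Step 4: on WHITE (7,2): turn R to N, flip to black, move to (6,2). |black|=4
Step 5: on BLACK (6,2): turn L to W, flip to white, move to (6,1). |black|=3
Step 6: on WHITE (6,1): turn R to N, flip to black, move to (5,1). |black|=4
Step 7: on WHITE (5,1): turn R to E, flip to black, move to (5,2). |black|=5

Answer: 5 2 E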